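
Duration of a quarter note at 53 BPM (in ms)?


Let's work it out.
One quarter-note beat = 60000 / BPM = 60000 / 53 ms
Duration = 60000 / 53
= 1132.1 ms


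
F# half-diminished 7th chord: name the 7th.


Solution.
Half-diminished 7th chord = root + minor 3rd + diminished 5th + minor 7th
Seventh chords stack in thirds, so the letter names are F-A-C-E
Root: F#
Minor 3rd above F#: A
Diminished 5th above F#: C
Minor 7th above F#: E
The 7th = E


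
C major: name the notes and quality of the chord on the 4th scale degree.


C major scale: C D E F G A B
Diatonic triad on degree 4 stacks scale notes 4, 6, 1: F A C
F→A = 4 semitones; F→C = 7 semitones → major triad
= F A C (major)


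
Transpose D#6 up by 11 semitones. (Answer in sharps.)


Working:
D#6: chromatic position 3 in octave 6 → absolute = 6×12 + 3 = 75
Transpose up 11: 75 + 11 = 86
86 = 7×12 + 2 → D in octave 7
Result = D7


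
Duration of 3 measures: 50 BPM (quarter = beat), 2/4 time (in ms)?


Working:
Quarter-note beat duration = 60000 / 50 ms
Beats per measure (2/4) = 2
One measure = 2 × 60000 / 50 = 120000 / 50 ms
3 measures = 3 × 120000 / 50 = 360000 / 50
= 7200.0 ms


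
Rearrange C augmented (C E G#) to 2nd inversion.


Let's work it out.
Root position: C E G#
2nd inversion: move root and 3rd up an octave
Bass note: G#
Notes (bottom to top) = G# C E


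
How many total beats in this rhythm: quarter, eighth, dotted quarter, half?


Reasoning:
Beat values:
  quarter = 1 beat
  eighth = 0.5 beats
  dotted quarter = 1.5 beats
  half = 2 beats
Sum = 1 + 0.5 + 1.5 + 2
= 5 beats


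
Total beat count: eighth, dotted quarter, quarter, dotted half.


Solution.
Beat values:
  eighth = 0.5 beats
  dotted quarter = 1.5 beats
  quarter = 1 beat
  dotted half = 3 beats
Sum = 0.5 + 1.5 + 1 + 3
= 6 beats


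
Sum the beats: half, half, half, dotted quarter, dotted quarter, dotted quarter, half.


Solution.
Beat values:
  half = 2 beats
  half = 2 beats
  half = 2 beats
  dotted quarter = 1.5 beats
  dotted quarter = 1.5 beats
  dotted quarter = 1.5 beats
  half = 2 beats
Sum = 2 + 2 + 2 + 1.5 + 1.5 + 1.5 + 2
= 12.5 beats


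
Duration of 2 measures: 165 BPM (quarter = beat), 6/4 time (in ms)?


Step by step:
Quarter-note beat duration = 60000 / 165 ms
Beats per measure (6/4) = 6
One measure = 6 × 60000 / 165 = 360000 / 165 ms
2 measures = 2 × 360000 / 165 = 720000 / 165
= 4363.6 ms


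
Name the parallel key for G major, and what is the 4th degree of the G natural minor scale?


Parallel keys share the same tonic but differ in mode
G major → parallel is G minor
G natural minor scale: G A Bb C D Eb F
= G minor; 4th degree = C


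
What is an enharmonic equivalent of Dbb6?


Reasoning:
Enharmonic notes sound the same pitch but are spelled with different letter names
Dbb and C name the same pitch class
= C6


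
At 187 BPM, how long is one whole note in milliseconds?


Step by step:
One quarter-note beat = 60000 / BPM = 60000 / 187 ms
Whole note = 4 × quarter note
Duration = 4 × 60000 / 187 = 240000 / 187
= 1283.4 ms


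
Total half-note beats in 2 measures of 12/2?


Solution.
Time signature 12/2: the bottom number 2 means the half note gets one count
The top number 12 means 12 half-note beats per measure
Total = 12 × 2 measures
= 24 half-note beats


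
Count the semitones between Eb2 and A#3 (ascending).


Reasoning:
Absolute semitone position = octave×12 + chromatic position
Eb2: 2×12 + 3 = 27
A#3: 3×12 + 10 = 46
Difference = 46 - 27 = 19
= 19 semitones


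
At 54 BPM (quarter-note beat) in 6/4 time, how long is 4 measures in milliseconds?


Working:
Quarter-note beat duration = 60000 / 54 ms
Beats per measure (6/4) = 6
One measure = 6 × 60000 / 54 = 360000 / 54 ms
4 measures = 4 × 360000 / 54 = 1440000 / 54
= 26666.7 ms


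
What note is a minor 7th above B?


Step by step:
A 7th spans 7 letter names, so from B we land on A
A minor 7th = 10 semitones above B
Spell A at that pitch: A
= A


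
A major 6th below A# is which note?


Reasoning:
A 6th spans 6 letter names, so from A we land on C
A major 6th = 9 semitones below A#
Spell C at that pitch: C#
= C#


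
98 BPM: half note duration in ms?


One quarter-note beat = 60000 / BPM = 60000 / 98 ms
Half note = 2 × quarter note
Duration = 2 × 60000 / 98 = 120000 / 98
= 1224.5 ms


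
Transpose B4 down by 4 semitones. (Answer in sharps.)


Solution.
B4: chromatic position 11 in octave 4 → absolute = 4×12 + 11 = 59
Transpose down 4: 59 - 4 = 55
55 = 4×12 + 7 → G in octave 4
Result = G4


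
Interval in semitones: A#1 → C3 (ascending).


Reasoning:
Absolute semitone position = octave×12 + chromatic position
A#1: 1×12 + 10 = 22
C3: 3×12 + 0 = 36
Difference = 36 - 22 = 14
= 14 semitones


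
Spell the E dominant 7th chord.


Reasoning:
Dominant 7th chord = root + major 3rd + perfect 5th + minor 7th
Seventh chords stack in thirds, so the letter names are E-G-B-D
Root: E
Major 3rd above E: G#
Perfect 5th above E: B
Minor 7th above E: D
Chord = E G# B D


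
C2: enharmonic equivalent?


Reasoning:
Enharmonic notes sound the same pitch but are spelled with different letter names
C and Dbb name the same pitch class
= Dbb2


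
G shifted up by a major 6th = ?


Working:
major 6th: 6 letter names, 9 semitones
Letter: G + 5 → E
Pitch: G + 9 semitones, spelled as an E → E
= E


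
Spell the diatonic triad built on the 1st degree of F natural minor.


F natural minor scale: F G Ab Bb C Db Eb
Diatonic triad on degree 1 stacks scale notes 1, 3, 5: F Ab C
F→Ab = 3 semitones; F→C = 7 semitones → minor triad
= F Ab C (minor)


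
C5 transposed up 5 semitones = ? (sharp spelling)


Solution.
C5: chromatic position 0 in octave 5 → absolute = 5×12 + 0 = 60
Transpose up 5: 60 + 5 = 65
65 = 5×12 + 5 → F in octave 5
Result = F5


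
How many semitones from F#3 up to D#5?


Let's work it out.
Absolute semitone position = octave×12 + chromatic position
F#3: 3×12 + 6 = 42
D#5: 5×12 + 3 = 63
Difference = 63 - 42 = 21
= 21 semitones


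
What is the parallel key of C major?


Solution.
Parallel keys share the same tonic but differ in mode
C major → parallel is C minor
= C minor


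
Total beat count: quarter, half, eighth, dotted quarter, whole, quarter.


Solution.
Beat values:
  quarter = 1 beat
  half = 2 beats
  eighth = 0.5 beats
  dotted quarter = 1.5 beats
  whole = 4 beats
  quarter = 1 beat
Sum = 1 + 2 + 0.5 + 1.5 + 4 + 1
= 10 beats


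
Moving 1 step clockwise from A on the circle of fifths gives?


Each clockwise step on the circle of fifths moves up a perfect 5th
From A: A → E
= E


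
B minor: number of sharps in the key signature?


Working:
Sharp minor keys follow the circle of fifths: A(0), E(1), B(2), F#(3), C#(4), G#(5), D#(6), A#(7)
B minor has 2 sharps
Order of sharps: F# C# G# D# A# E# B# → first 2: F#, C#
= 2 sharps


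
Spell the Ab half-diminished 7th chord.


Solution.
Half-diminished 7th chord = root + minor 3rd + diminished 5th + minor 7th
Seventh chords stack in thirds, so the letter names are A-C-E-G
Root: Ab
Minor 3rd above Ab: Cb
Diminished 5th above Ab: Ebb
Minor 7th above Ab: Gb
Chord = Ab Cb Ebb Gb


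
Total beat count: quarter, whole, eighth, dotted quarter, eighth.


Let's work it out.
Beat values:
  quarter = 1 beat
  whole = 4 beats
  eighth = 0.5 beats
  dotted quarter = 1.5 beats
  eighth = 0.5 beats
Sum = 1 + 4 + 0.5 + 1.5 + 0.5
= 7.5 beats


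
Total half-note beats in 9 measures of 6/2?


Working:
Time signature 6/2: the bottom number 2 means the half note gets one count
The top number 6 means 6 half-note beats per measure
Total = 6 × 9 measures
= 54 half-note beats


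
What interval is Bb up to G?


Letter names: B → G spans 6 letter names → a 6th
Semitones: Bb → G = 9 half-steps
A 6th of 9 semitones is a major 6th
= major 6th


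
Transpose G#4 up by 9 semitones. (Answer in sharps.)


Solution.
G#4: chromatic position 8 in octave 4 → absolute = 4×12 + 8 = 56
Transpose up 9: 56 + 9 = 65
65 = 5×12 + 5 → F in octave 5
Result = F5


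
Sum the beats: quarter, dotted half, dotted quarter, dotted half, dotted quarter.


Let's work it out.
Beat values:
  quarter = 1 beat
  dotted half = 3 beats
  dotted quarter = 1.5 beats
  dotted half = 3 beats
  dotted quarter = 1.5 beats
Sum = 1 + 3 + 1.5 + 3 + 1.5
= 10 beats


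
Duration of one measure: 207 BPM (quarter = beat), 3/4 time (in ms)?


Quarter-note beat duration = 60000 / 207 ms
Beats per measure (3/4) = 3
One measure = 3 × 60000 / 207 = 180000 / 207 ms
= 869.6 ms


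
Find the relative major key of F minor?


The relative major shares the key signature and is a minor 3rd above the minor tonic
A minor 3rd above F is Ab
→ relative major of F minor is Ab major
= Ab major


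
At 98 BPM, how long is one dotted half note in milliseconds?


One quarter-note beat = 60000 / BPM = 60000 / 98 ms
Dotted half note = 3 × quarter note
Duration = 3 × 60000 / 98 = 180000 / 98
= 1836.7 ms


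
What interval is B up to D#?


Solution.
Letter names: B → D spans 3 letter names → a 3rd
Semitones: B → D# = 4 half-steps
A 3rd of 4 semitones is a major 3rd
= major 3rd


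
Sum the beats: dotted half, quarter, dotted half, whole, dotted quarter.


Beat values:
  dotted half = 3 beats
  quarter = 1 beat
  dotted half = 3 beats
  whole = 4 beats
  dotted quarter = 1.5 beats
Sum = 3 + 1 + 3 + 4 + 1.5
= 12.5 beats


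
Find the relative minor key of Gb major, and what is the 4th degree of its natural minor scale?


Let's work it out.
The relative minor shares the major's key signature and starts on its 6th degree
6th degree = a major 6th above the tonic; a major 6th above Gb is Eb
→ relative minor of Gb major is Eb minor
Eb natural minor scale: Eb F Gb Ab Bb Cb Db
= Eb minor; 4th degree = Ab


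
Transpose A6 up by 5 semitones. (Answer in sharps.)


Let's work it out.
A6: chromatic position 9 in octave 6 → absolute = 6×12 + 9 = 81
Transpose up 5: 81 + 5 = 86
86 = 7×12 + 2 → D in octave 7
Result = D7


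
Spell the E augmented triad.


Solution.
Augmented triad = root + major 3rd (4 semitones) + augmented 5th (8 semitones)
A triad on E stacks thirds, so the chord tones use letter names E-G-B
Root: E
Major 3rd above E: G#
Augmented 5th above E: B#
Chord = E G# B#


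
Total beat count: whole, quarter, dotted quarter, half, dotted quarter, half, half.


Reasoning:
Beat values:
  whole = 4 beats
  quarter = 1 beat
  dotted quarter = 1.5 beats
  half = 2 beats
  dotted quarter = 1.5 beats
  half = 2 beats
  half = 2 beats
Sum = 4 + 1 + 1.5 + 2 + 1.5 + 2 + 2
= 14 beats


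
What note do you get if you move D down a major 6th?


Solution.
major 6th: 6 letter names, 9 semitones
Letter: D - 5 → F
Pitch: D - 9 semitones, spelled as an F → F
= F


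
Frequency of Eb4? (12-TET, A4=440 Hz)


Step by step:
f = 440 × 2^(n/12) where n = semitones from A4
Eb4: -6 semitones from A4
f = 440 × 2^(-6/12)
f = 311.13 Hz


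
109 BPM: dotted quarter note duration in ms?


Working:
One quarter-note beat = 60000 / BPM = 60000 / 109 ms
Dotted quarter note = 3/2 × quarter note
Duration = 3/2 × 60000 / 109 = 90000 / 109
= 825.7 ms


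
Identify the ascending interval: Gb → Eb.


Solution.
Letter names: G → E spans 6 letter names → a 6th
Semitones: Gb → Eb = 9 half-steps
A 6th of 9 semitones is a major 6th
= major 6th


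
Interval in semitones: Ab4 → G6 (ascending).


Let's work it out.
Absolute semitone position = octave×12 + chromatic position
Ab4: 4×12 + 8 = 56
G6: 6×12 + 7 = 79
Difference = 79 - 56 = 23
= 23 semitones


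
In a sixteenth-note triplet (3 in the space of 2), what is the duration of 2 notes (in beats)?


Triplet: 3 notes occupy the space of 2 sixteenth notes
Space = 2 × 1/4 = 1/2 beats
Each triplet note = 1/2 / 3 = 1/6 beats
2 notes = 2 × 1/6 = 1/3
= 1/3 beats


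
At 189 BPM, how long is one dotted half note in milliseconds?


One quarter-note beat = 60000 / BPM = 60000 / 189 ms
Dotted half note = 3 × quarter note
Duration = 3 × 60000 / 189 = 180000 / 189
= 952.4 ms


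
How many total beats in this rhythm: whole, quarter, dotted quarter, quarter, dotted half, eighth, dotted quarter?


Reasoning:
Beat values:
  whole = 4 beats
  quarter = 1 beat
  dotted quarter = 1.5 beats
  quarter = 1 beat
  dotted half = 3 beats
  eighth = 0.5 beats
  dotted quarter = 1.5 beats
Sum = 4 + 1 + 1.5 + 1 + 3 + 0.5 + 1.5
= 12.5 beats


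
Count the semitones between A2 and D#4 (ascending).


Let's work it out.
Absolute semitone position = octave×12 + chromatic position
A2: 2×12 + 9 = 33
D#4: 4×12 + 3 = 51
Difference = 51 - 33 = 18
= 18 semitones


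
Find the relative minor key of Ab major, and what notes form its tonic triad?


The relative minor shares the major's key signature and starts on its 6th degree
6th degree = a major 6th above the tonic; a major 6th above Ab is F
→ relative minor of Ab major is F minor
Tonic triad of F minor = root + minor 3rd + perfect 5th = F Ab C
= F minor; triad = F Ab C


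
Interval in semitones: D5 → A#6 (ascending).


Step by step:
Absolute semitone position = octave×12 + chromatic position
D5: 5×12 + 2 = 62
A#6: 6×12 + 10 = 82
Difference = 82 - 62 = 20
= 20 semitones


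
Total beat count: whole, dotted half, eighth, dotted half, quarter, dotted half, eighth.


Reasoning:
Beat values:
  whole = 4 beats
  dotted half = 3 beats
  eighth = 0.5 beats
  dotted half = 3 beats
  quarter = 1 beat
  dotted half = 3 beats
  eighth = 0.5 beats
Sum = 4 + 3 + 0.5 + 3 + 1 + 3 + 0.5
= 15 beats


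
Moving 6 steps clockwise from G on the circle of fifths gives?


Solution.
Each clockwise step on the circle of fifths moves up a perfect 5th
From G: G → D → A → E → B → F#/Gb → Db
= Db


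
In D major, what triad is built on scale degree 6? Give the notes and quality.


Working:
D major scale: D E F# G A B C#
Diatonic triad on degree 6 stacks scale notes 6, 1, 3: B D F#
B→D = 3 semitones; B→F# = 7 semitones → minor triad
= B D F# (minor)


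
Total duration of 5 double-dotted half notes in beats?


Reasoning:
Base half note = 2 beats
Dot 1 adds half the previous value: +1
Dot 2 adds half the previous value: +1/2
One double-dotted half = 2 + 1 + 1/2 = 7/2
5 of them = 5 × 7/2 = 35/2
= 35/2 beats


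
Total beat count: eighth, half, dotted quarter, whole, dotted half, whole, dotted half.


Reasoning:
Beat values:
  eighth = 0.5 beats
  half = 2 beats
  dotted quarter = 1.5 beats
  whole = 4 beats
  dotted half = 3 beats
  whole = 4 beats
  dotted half = 3 beats
Sum = 0.5 + 2 + 1.5 + 4 + 3 + 4 + 3
= 18 beats


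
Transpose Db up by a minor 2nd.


Solution.
minor 2nd: 2 letter names, 1 semitones
Letter: D + 1 → E
Pitch: Db + 1 semitones, spelled as an E → Ebb
= Ebb


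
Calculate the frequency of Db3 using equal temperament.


Solution.
f = 440 × 2^(n/12) where n = semitones from A4
Db3: -20 semitones from A4
f = 440 × 2^(-20/12)
f = 138.59 Hz


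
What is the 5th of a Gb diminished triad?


Diminished triad = root + minor 3rd (3 semitones) + diminished 5th (6 semitones)
A triad on Gb stacks thirds, so the chord tones use letter names G-B-D
Root: Gb
Minor 3rd above Gb: Bbb
Diminished 5th above Gb: Dbb
The 5th = Dbb


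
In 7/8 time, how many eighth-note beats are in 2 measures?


Time signature 7/8: the bottom number 8 means the eighth note gets one count
The top number 7 means 7 eighth-note beats per measure
Total = 7 × 2 measures
= 14 eighth-note beats


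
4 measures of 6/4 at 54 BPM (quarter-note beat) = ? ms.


Let's work it out.
Quarter-note beat duration = 60000 / 54 ms
Beats per measure (6/4) = 6
One measure = 6 × 60000 / 54 = 360000 / 54 ms
4 measures = 4 × 360000 / 54 = 1440000 / 54
= 26666.7 ms


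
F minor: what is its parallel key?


Reasoning:
Parallel keys share the same tonic but differ in mode
F minor → parallel is F major
= F major


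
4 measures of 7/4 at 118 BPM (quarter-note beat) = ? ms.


Solution.
Quarter-note beat duration = 60000 / 118 ms
Beats per measure (7/4) = 7
One measure = 7 × 60000 / 118 = 420000 / 118 ms
4 measures = 4 × 420000 / 118 = 1680000 / 118
= 14237.3 ms


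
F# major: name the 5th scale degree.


Step by step:
Major scale pattern: W-W-H-W-W-W-H (2-2-1-2-2-2-1 semitones)
Starting from F#:
  F# + 2 semitones → G#
  G# + 2 semitones → A#
  A# + 1 semitone → B
  B + 2 semitones → C#
  C# + 2 semitones → D#
  D# + 2 semitones → E#
  E# + 1 semitone → F#
Scale: F# G# A# B C# D# E#
Degree 5 = C#


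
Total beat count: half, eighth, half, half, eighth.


Beat values:
  half = 2 beats
  eighth = 0.5 beats
  half = 2 beats
  half = 2 beats
  eighth = 0.5 beats
Sum = 2 + 0.5 + 2 + 2 + 0.5
= 7 beats


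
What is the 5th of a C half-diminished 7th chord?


Let's work it out.
Half-diminished 7th chord = root + minor 3rd + diminished 5th + minor 7th
Seventh chords stack in thirds, so the letter names are C-E-G-B
Root: C
Minor 3rd above C: Eb
Diminished 5th above C: Gb
Minor 7th above C: Bb
The 5th = Gb


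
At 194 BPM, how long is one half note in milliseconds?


Reasoning:
One quarter-note beat = 60000 / BPM = 60000 / 194 ms
Half note = 2 × quarter note
Duration = 2 × 60000 / 194 = 120000 / 194
= 618.6 ms


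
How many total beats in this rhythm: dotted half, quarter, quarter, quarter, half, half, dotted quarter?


Working:
Beat values:
  dotted half = 3 beats
  quarter = 1 beat
  quarter = 1 beat
  quarter = 1 beat
  half = 2 beats
  half = 2 beats
  dotted quarter = 1.5 beats
Sum = 3 + 1 + 1 + 1 + 2 + 2 + 1.5
= 11.5 beats


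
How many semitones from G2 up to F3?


Let's work it out.
Absolute semitone position = octave×12 + chromatic position
G2: 2×12 + 7 = 31
F3: 3×12 + 5 = 41
Difference = 41 - 31 = 10
= 10 semitones


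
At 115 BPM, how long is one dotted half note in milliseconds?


One quarter-note beat = 60000 / BPM = 60000 / 115 ms
Dotted half note = 3 × quarter note
Duration = 3 × 60000 / 115 = 180000 / 115
= 1565.2 ms


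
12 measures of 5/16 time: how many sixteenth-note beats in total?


Let's work it out.
Time signature 5/16: the bottom number 16 means the sixteenth note gets one count
The top number 5 means 5 sixteenth-note beats per measure
Total = 5 × 12 measures
= 60 sixteenth-note beats


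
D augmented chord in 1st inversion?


Let's work it out.
Root position: D F# A#
1st inversion: move root up an octave
Bass note: F#
Notes (bottom to top) = F# A# D


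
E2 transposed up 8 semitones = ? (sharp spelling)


Let's work it out.
E2: chromatic position 4 in octave 2 → absolute = 2×12 + 4 = 28
Transpose up 8: 28 + 8 = 36
36 = 3×12 + 0 → C in octave 3
Result = C3


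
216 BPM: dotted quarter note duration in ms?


One quarter-note beat = 60000 / BPM = 60000 / 216 ms
Dotted quarter note = 3/2 × quarter note
Duration = 3/2 × 60000 / 216 = 90000 / 216
= 416.7 ms


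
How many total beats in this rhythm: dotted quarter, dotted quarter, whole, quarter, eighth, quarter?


Beat values:
  dotted quarter = 1.5 beats
  dotted quarter = 1.5 beats
  whole = 4 beats
  quarter = 1 beat
  eighth = 0.5 beats
  quarter = 1 beat
Sum = 1.5 + 1.5 + 4 + 1 + 0.5 + 1
= 9.5 beats


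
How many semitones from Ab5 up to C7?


Let's work it out.
Absolute semitone position = octave×12 + chromatic position
Ab5: 5×12 + 8 = 68
C7: 7×12 + 0 = 84
Difference = 84 - 68 = 16
= 16 semitones


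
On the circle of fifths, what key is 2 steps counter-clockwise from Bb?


Let's work it out.
Each counter-clockwise step moves down a perfect 5th (= up a perfect 4th)
From Bb: Bb → Eb → Ab
= Ab


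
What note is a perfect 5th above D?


Solution.
A 5th spans 5 letter names, so from D we land on A
A perfect 5th = 7 semitones above D
Spell A at that pitch: A
= A


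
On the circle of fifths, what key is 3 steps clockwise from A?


Working:
Each clockwise step on the circle of fifths moves up a perfect 5th
From A: A → E → B → F#/Gb
= F#/Gb


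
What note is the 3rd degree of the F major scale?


Major scale pattern: W-W-H-W-W-W-H (2-2-1-2-2-2-1 semitones)
Starting from F:
  F + 2 semitones → G
  G + 2 semitones → A
  A + 1 semitone → Bb
  Bb + 2 semitones → C
  C + 2 semitones → D
  D + 2 semitones → E
  E + 1 semitone → F
Scale: F G A Bb C D E
Degree 3 = A


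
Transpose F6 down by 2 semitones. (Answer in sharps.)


Working:
F6: chromatic position 5 in octave 6 → absolute = 6×12 + 5 = 77
Transpose down 2: 77 - 2 = 75
75 = 6×12 + 3 → D# in octave 6
Result = D#6


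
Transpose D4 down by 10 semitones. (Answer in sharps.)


Step by step:
D4: chromatic position 2 in octave 4 → absolute = 4×12 + 2 = 50
Transpose down 10: 50 - 10 = 40
40 = 3×12 + 4 → E in octave 3
Result = E3


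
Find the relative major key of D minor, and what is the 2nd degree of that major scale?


Solution.
The relative major shares the key signature and is a minor 3rd above the minor tonic
A minor 3rd above D is F
→ relative major of D minor is F major
F major scale: F G A Bb C D E
= F major; 2nd degree = G


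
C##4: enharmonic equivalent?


Enharmonic notes sound the same pitch but are spelled with different letter names
C## and D name the same pitch class
= D4


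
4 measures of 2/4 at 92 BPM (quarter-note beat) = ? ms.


Quarter-note beat duration = 60000 / 92 ms
Beats per measure (2/4) = 2
One measure = 2 × 60000 / 92 = 120000 / 92 ms
4 measures = 4 × 120000 / 92 = 480000 / 92
= 5217.4 ms


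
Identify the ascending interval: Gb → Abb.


Letter names: G → A spans 2 letter names → a 2nd
Semitones: Gb → Abb = 1 half-step
A 2nd of 1 semitone is a minor 2nd
= minor 2nd


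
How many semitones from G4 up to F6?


Absolute semitone position = octave×12 + chromatic position
G4: 4×12 + 7 = 55
F6: 6×12 + 5 = 77
Difference = 77 - 55 = 22
= 22 semitones


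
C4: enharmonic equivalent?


Solution.
Enharmonic notes sound the same pitch but are spelled with different letter names
C and B# name the same pitch class
Octave numbers change at C, so C4 = B#3
= B#3


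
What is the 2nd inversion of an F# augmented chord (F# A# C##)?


Solution.
Root position: F# A# C##
2nd inversion: move root and 3rd up an octave
Bass note: C##
Notes (bottom to top) = C## F# A#


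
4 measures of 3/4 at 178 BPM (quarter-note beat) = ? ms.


Quarter-note beat duration = 60000 / 178 ms
Beats per measure (3/4) = 3
One measure = 3 × 60000 / 178 = 180000 / 178 ms
4 measures = 4 × 180000 / 178 = 720000 / 178
= 4044.9 ms


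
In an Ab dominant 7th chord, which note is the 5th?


Step by step:
Dominant 7th chord = root + major 3rd + perfect 5th + minor 7th
Seventh chords stack in thirds, so the letter names are A-C-E-G
Root: Ab
Major 3rd above Ab: C
Perfect 5th above Ab: Eb
Minor 7th above Ab: Gb
The 5th = Eb


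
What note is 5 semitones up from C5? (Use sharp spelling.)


Let's work it out.
C5: chromatic position 0 in octave 5 → absolute = 5×12 + 0 = 60
Transpose up 5: 60 + 5 = 65
65 = 5×12 + 5 → F in octave 5
Result = F5


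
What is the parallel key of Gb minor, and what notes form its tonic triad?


Let's work it out.
Parallel keys share the same tonic but differ in mode
Gb minor → parallel is Gb major
Tonic triad of Gb major = Gb Bb Db
= Gb major; triad = Gb Bb Db


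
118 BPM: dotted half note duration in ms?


One quarter-note beat = 60000 / BPM = 60000 / 118 ms
Dotted half note = 3 × quarter note
Duration = 3 × 60000 / 118 = 180000 / 118
= 1525.4 ms


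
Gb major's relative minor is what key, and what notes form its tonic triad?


The relative minor shares the major's key signature and starts on its 6th degree
6th degree = a major 6th above the tonic; a major 6th above Gb is Eb
→ relative minor of Gb major is Eb minor
Tonic triad of Eb minor = root + minor 3rd + perfect 5th = Eb Gb Bb
= Eb minor; triad = Eb Gb Bb


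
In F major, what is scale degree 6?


Let's work it out.
Major scale pattern: W-W-H-W-W-W-H (2-2-1-2-2-2-1 semitones)
Starting from F:
  F + 2 semitones → G
  G + 2 semitones → A
  A + 1 semitone → Bb
  Bb + 2 semitones → C
  C + 2 semitones → D
  D + 2 semitones → E
  E + 1 semitone → F
Scale: F G A Bb C D E
Degree 6 = D


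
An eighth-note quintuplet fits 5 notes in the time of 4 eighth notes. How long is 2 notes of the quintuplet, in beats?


Reasoning:
Quintuplet: 5 notes occupy the space of 4 eighth notes
Space = 4 × 1/2 = 2 beats
Each quintuplet note = 2 / 5 = 2/5 beats
2 notes = 2 × 2/5 = 4/5
= 4/5 beats


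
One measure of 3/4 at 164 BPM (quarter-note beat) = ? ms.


Working:
Quarter-note beat duration = 60000 / 164 ms
Beats per measure (3/4) = 3
One measure = 3 × 60000 / 164 = 180000 / 164 ms
= 1097.6 ms


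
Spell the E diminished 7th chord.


Reasoning:
Diminished 7th chord = root + minor 3rd + diminished 5th + diminished 7th
Seventh chords stack in thirds, so the letter names are E-G-B-D
Root: E
Minor 3rd above E: G
Diminished 5th above E: Bb
Diminished 7th above E: Db
Chord = E G Bb Db


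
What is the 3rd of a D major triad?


Step by step:
Major triad = root + major 3rd (4 semitones) + perfect 5th (7 semitones)
A triad on D stacks thirds, so the chord tones use letter names D-F-A
Root: D
Major 3rd above D: F#
Perfect 5th above D: A
The 3rd = F#


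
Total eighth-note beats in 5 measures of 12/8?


Let's work it out.
Time signature 12/8: the bottom number 8 means the eighth note gets one count
The top number 12 means 12 eighth-note beats per measure
Total = 12 × 5 measures
= 60 eighth-note beats


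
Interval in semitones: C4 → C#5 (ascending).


Absolute semitone position = octave×12 + chromatic position
C4: 4×12 + 0 = 48
C#5: 5×12 + 1 = 61
Difference = 61 - 48 = 13
= 13 semitones


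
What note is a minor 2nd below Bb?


Step by step:
A 2nd spans 2 letter names, so from B we land on A
A minor 2nd = 1 semitone below Bb
Spell A at that pitch: A
= A


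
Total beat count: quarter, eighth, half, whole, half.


Beat values:
  quarter = 1 beat
  eighth = 0.5 beats
  half = 2 beats
  whole = 4 beats
  half = 2 beats
Sum = 1 + 0.5 + 2 + 4 + 2
= 9.5 beats


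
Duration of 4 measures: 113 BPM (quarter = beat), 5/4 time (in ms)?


Working:
Quarter-note beat duration = 60000 / 113 ms
Beats per measure (5/4) = 5
One measure = 5 × 60000 / 113 = 300000 / 113 ms
4 measures = 4 × 300000 / 113 = 1200000 / 113
= 10619.5 ms


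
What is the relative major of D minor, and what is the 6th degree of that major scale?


Reasoning:
The relative major shares the key signature and is a minor 3rd above the minor tonic
A minor 3rd above D is F
→ relative major of D minor is F major
F major scale: F G A Bb C D E
= F major; 6th degree = D


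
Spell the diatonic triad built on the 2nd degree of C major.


C major scale: C D E F G A B
Diatonic triad on degree 2 stacks scale notes 2, 4, 6: D F A
D→F = 3 semitones; D→A = 7 semitones → minor triad
= D F A (minor)


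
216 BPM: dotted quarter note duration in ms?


One quarter-note beat = 60000 / BPM = 60000 / 216 ms
Dotted quarter note = 3/2 × quarter note
Duration = 3/2 × 60000 / 216 = 90000 / 216
= 416.7 ms


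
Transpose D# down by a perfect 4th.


perfect 4th: 4 letter names, 5 semitones
Letter: D - 3 → A
Pitch: D# - 5 semitones, spelled as an A → A#
= A#


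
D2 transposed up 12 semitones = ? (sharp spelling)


Step by step:
D2: chromatic position 2 in octave 2 → absolute = 2×12 + 2 = 26
Transpose up 12: 26 + 12 = 38
38 = 3×12 + 2 → D in octave 3
Result = D3


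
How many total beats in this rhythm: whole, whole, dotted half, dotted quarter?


Reasoning:
Beat values:
  whole = 4 beats
  whole = 4 beats
  dotted half = 3 beats
  dotted quarter = 1.5 beats
Sum = 4 + 4 + 3 + 1.5
= 12.5 beats


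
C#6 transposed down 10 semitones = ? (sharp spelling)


Let's work it out.
C#6: chromatic position 1 in octave 6 → absolute = 6×12 + 1 = 73
Transpose down 10: 73 - 10 = 63
63 = 5×12 + 3 → D# in octave 5
Result = D#5


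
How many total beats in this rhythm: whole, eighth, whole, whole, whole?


Let's work it out.
Beat values:
  whole = 4 beats
  eighth = 0.5 beats
  whole = 4 beats
  whole = 4 beats
  whole = 4 beats
Sum = 4 + 0.5 + 4 + 4 + 4
= 16.5 beats


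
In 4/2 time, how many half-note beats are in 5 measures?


Time signature 4/2: the bottom number 2 means the half note gets one count
The top number 4 means 4 half-note beats per measure
Total = 4 × 5 measures
= 20 half-note beats


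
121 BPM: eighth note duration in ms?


Solution.
One quarter-note beat = 60000 / BPM = 60000 / 121 ms
Eighth note = 1/2 × quarter note
Duration = 1/2 × 60000 / 121 = 30000 / 121
= 247.9 ms


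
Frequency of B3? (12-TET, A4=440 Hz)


f = 440 × 2^(n/12) where n = semitones from A4
B3: -10 semitones from A4
f = 440 × 2^(-10/12)
f = 246.94 Hz


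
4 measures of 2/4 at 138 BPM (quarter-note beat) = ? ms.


Reasoning:
Quarter-note beat duration = 60000 / 138 ms
Beats per measure (2/4) = 2
One measure = 2 × 60000 / 138 = 120000 / 138 ms
4 measures = 4 × 120000 / 138 = 480000 / 138
= 3478.3 ms


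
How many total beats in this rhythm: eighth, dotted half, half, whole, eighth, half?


Beat values:
  eighth = 0.5 beats
  dotted half = 3 beats
  half = 2 beats
  whole = 4 beats
  eighth = 0.5 beats
  half = 2 beats
Sum = 0.5 + 3 + 2 + 4 + 0.5 + 2
= 12 beats


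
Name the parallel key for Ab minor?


Step by step:
Parallel keys share the same tonic but differ in mode
Ab minor → parallel is Ab major
= Ab major


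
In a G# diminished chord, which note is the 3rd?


Reasoning:
Diminished triad = root + minor 3rd (3 semitones) + diminished 5th (6 semitones)
A triad on G# stacks thirds, so the chord tones use letter names G-B-D
Root: G#
Minor 3rd above G#: B
Diminished 5th above G#: D
The 3rd = B


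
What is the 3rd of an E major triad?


Major triad = root + major 3rd (4 semitones) + perfect 5th (7 semitones)
A triad on E stacks thirds, so the chord tones use letter names E-G-B
Root: E
Major 3rd above E: G#
Perfect 5th above E: B
The 3rd = G#


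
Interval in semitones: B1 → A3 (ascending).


Absolute semitone position = octave×12 + chromatic position
B1: 1×12 + 11 = 23
A3: 3×12 + 9 = 45
Difference = 45 - 23 = 22
= 22 semitones


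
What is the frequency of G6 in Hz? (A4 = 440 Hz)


Solution.
f = 440 × 2^(n/12) where n = semitones from A4
G6: 22 semitones from A4
f = 440 × 2^(22/12)
f = 1567.98 Hz


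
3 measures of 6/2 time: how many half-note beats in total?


Step by step:
Time signature 6/2: the bottom number 2 means the half note gets one count
The top number 6 means 6 half-note beats per measure
Total = 6 × 3 measures
= 18 half-note beats


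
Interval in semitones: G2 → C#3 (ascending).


Working:
Absolute semitone position = octave×12 + chromatic position
G2: 2×12 + 7 = 31
C#3: 3×12 + 1 = 37
Difference = 37 - 31 = 6
= 6 semitones


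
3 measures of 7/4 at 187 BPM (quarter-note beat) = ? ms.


Let's work it out.
Quarter-note beat duration = 60000 / 187 ms
Beats per measure (7/4) = 7
One measure = 7 × 60000 / 187 = 420000 / 187 ms
3 measures = 3 × 420000 / 187 = 1260000 / 187
= 6738.0 ms


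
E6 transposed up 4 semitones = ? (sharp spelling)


Step by step:
E6: chromatic position 4 in octave 6 → absolute = 6×12 + 4 = 76
Transpose up 4: 76 + 4 = 80
80 = 6×12 + 8 → G# in octave 6
Result = G#6


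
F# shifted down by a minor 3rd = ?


minor 3rd: 3 letter names, 3 semitones
Letter: F - 2 → D
Pitch: F# - 3 semitones, spelled as a D → D#
= D#


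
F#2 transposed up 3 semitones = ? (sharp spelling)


F#2: chromatic position 6 in octave 2 → absolute = 2×12 + 6 = 30
Transpose up 3: 30 + 3 = 33
33 = 2×12 + 9 → A in octave 2
Result = A2


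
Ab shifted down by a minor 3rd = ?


Let's work it out.
minor 3rd: 3 letter names, 3 semitones
Letter: A - 2 → F
Pitch: Ab - 3 semitones, spelled as an F → F
= F


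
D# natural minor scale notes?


Step by step:
Natural minor scale pattern: W-H-W-W-H-W-W (2-1-2-2-1-2-2 semitones)
Starting from D#:
  D# + 2 semitones → E#
  E# + 1 semitone → F#
  F# + 2 semitones → G#
  G# + 2 semitones → A#
  A# + 1 semitone → B
  B + 2 semitones → C#
  C# + 2 semitones → D#
Scale = D# E# F# G# A# B C#


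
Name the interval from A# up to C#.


Working:
Letter names: A → C spans 3 letter names → a 3rd
Semitones: A# → C# = 3 half-steps
A 3rd of 3 semitones is a minor 3rd
= minor 3rd


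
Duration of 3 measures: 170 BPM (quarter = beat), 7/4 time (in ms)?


Quarter-note beat duration = 60000 / 170 ms
Beats per measure (7/4) = 7
One measure = 7 × 60000 / 170 = 420000 / 170 ms
3 measures = 3 × 420000 / 170 = 1260000 / 170
= 7411.8 ms


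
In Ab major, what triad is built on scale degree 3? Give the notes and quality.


Solution.
Ab major scale: Ab Bb C Db Eb F G
Diatonic triad on degree 3 stacks scale notes 3, 5, 7: C Eb G
C→Eb = 3 semitones; C→G = 7 semitones → minor triad
= C Eb G (minor)


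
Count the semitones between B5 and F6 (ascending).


Step by step:
Absolute semitone position = octave×12 + chromatic position
B5: 5×12 + 11 = 71
F6: 6×12 + 5 = 77
Difference = 77 - 71 = 6
= 6 semitones


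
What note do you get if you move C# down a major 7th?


major 7th: 7 letter names, 11 semitones
Letter: C - 6 → D
Pitch: C# - 11 semitones, spelled as a D → D
= D


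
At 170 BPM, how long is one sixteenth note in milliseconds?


Step by step:
One quarter-note beat = 60000 / BPM = 60000 / 170 ms
Sixteenth note = 1/4 × quarter note
Duration = 1/4 × 60000 / 170 = 15000 / 170
= 88.2 ms


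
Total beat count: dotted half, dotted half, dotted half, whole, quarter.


Beat values:
  dotted half = 3 beats
  dotted half = 3 beats
  dotted half = 3 beats
  whole = 4 beats
  quarter = 1 beat
Sum = 3 + 3 + 3 + 4 + 1
= 14 beats


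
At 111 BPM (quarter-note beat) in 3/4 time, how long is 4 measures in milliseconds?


Quarter-note beat duration = 60000 / 111 ms
Beats per measure (3/4) = 3
One measure = 3 × 60000 / 111 = 180000 / 111 ms
4 measures = 4 × 180000 / 111 = 720000 / 111
= 6486.5 ms


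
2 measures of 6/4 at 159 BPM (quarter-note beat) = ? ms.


Quarter-note beat duration = 60000 / 159 ms
Beats per measure (6/4) = 6
One measure = 6 × 60000 / 159 = 360000 / 159 ms
2 measures = 2 × 360000 / 159 = 720000 / 159
= 4528.3 ms


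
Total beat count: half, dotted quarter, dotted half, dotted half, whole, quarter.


Step by step:
Beat values:
  half = 2 beats
  dotted quarter = 1.5 beats
  dotted half = 3 beats
  dotted half = 3 beats
  whole = 4 beats
  quarter = 1 beat
Sum = 2 + 1.5 + 3 + 3 + 4 + 1
= 14.5 beats


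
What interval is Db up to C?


Reasoning:
Letter names: D → C spans 7 letter names → a 7th
Semitones: Db → C = 11 half-steps
A 7th of 11 semitones is a major 7th
= major 7th


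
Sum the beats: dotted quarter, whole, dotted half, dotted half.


Solution.
Beat values:
  dotted quarter = 1.5 beats
  whole = 4 beats
  dotted half = 3 beats
  dotted half = 3 beats
Sum = 1.5 + 4 + 3 + 3
= 11.5 beats


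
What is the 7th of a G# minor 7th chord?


Step by step:
Minor 7th chord = root + minor 3rd + perfect 5th + minor 7th
Seventh chords stack in thirds, so the letter names are G-B-D-F
Root: G#
Minor 3rd above G#: B
Perfect 5th above G#: D#
Minor 7th above G#: F#
The 7th = F#


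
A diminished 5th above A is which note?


Working:
A 5th spans 5 letter names, so from A we land on E
A diminished 5th = 6 semitones above A
Spell E at that pitch: Eb
= Eb


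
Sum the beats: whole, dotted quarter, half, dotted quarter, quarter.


Step by step:
Beat values:
  whole = 4 beats
  dotted quarter = 1.5 beats
  half = 2 beats
  dotted quarter = 1.5 beats
  quarter = 1 beat
Sum = 4 + 1.5 + 2 + 1.5 + 1
= 10 beats


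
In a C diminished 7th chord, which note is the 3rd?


Reasoning:
Diminished 7th chord = root + minor 3rd + diminished 5th + diminished 7th
Seventh chords stack in thirds, so the letter names are C-E-G-B
Root: C
Minor 3rd above C: Eb
Diminished 5th above C: Gb
Diminished 7th above C: Bbb
The 3rd = Eb


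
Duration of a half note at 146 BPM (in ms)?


One quarter-note beat = 60000 / BPM = 60000 / 146 ms
Half note = 2 × quarter note
Duration = 2 × 60000 / 146 = 120000 / 146
= 821.9 ms


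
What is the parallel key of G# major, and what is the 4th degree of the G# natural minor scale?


Solution.
Parallel keys share the same tonic but differ in mode
G# major → parallel is G# minor
G# natural minor scale: G# A# B C# D# E F#
= G# minor; 4th degree = C#


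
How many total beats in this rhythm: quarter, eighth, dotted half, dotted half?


Let's work it out.
Beat values:
  quarter = 1 beat
  eighth = 0.5 beats
  dotted half = 3 beats
  dotted half = 3 beats
Sum = 1 + 0.5 + 3 + 3
= 7.5 beats


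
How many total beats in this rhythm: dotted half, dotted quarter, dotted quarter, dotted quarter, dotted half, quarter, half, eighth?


Solution.
Beat values:
  dotted half = 3 beats
  dotted quarter = 1.5 beats
  dotted quarter = 1.5 beats
  dotted quarter = 1.5 beats
  dotted half = 3 beats
  quarter = 1 beat
  half = 2 beats
  eighth = 0.5 beats
Sum = 3 + 1.5 + 1.5 + 1.5 + 3 + 1 + 2 + 0.5
= 14 beats


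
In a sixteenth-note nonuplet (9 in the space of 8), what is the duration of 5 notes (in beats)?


Solution.
Nonuplet: 9 notes occupy the space of 8 sixteenth notes
Space = 8 × 1/4 = 2 beats
Each nonuplet note = 2 / 9 = 2/9 beats
5 notes = 5 × 2/9 = 10/9
= 10/9 beats


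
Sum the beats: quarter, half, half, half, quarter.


Reasoning:
Beat values:
  quarter = 1 beat
  half = 2 beats
  half = 2 beats
  half = 2 beats
  quarter = 1 beat
Sum = 1 + 2 + 2 + 2 + 1
= 8 beats


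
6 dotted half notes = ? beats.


Working:
Base half note = 2 beats
Dot 1 adds half the previous value: +1
One dotted half = 2 + 1 = 3
6 of them = 6 × 3 = 18
= 18 beats


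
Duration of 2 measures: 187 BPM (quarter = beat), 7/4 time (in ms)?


Working:
Quarter-note beat duration = 60000 / 187 ms
Beats per measure (7/4) = 7
One measure = 7 × 60000 / 187 = 420000 / 187 ms
2 measures = 2 × 420000 / 187 = 840000 / 187
= 4492.0 ms


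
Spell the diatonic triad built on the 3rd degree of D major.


Reasoning:
D major scale: D E F# G A B C#
Diatonic triad on degree 3 stacks scale notes 3, 5, 7: F# A C#
F#→A = 3 semitones; F#→C# = 7 semitones → minor triad
= F# A C# (minor)


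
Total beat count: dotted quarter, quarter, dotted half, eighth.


Beat values:
  dotted quarter = 1.5 beats
  quarter = 1 beat
  dotted half = 3 beats
  eighth = 0.5 beats
Sum = 1.5 + 1 + 3 + 0.5
= 6 beats


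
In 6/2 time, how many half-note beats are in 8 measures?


Time signature 6/2: the bottom number 2 means the half note gets one count
The top number 6 means 6 half-note beats per measure
Total = 6 × 8 measures
= 48 half-note beats


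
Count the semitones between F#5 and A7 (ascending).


Reasoning:
Absolute semitone position = octave×12 + chromatic position
F#5: 5×12 + 6 = 66
A7: 7×12 + 9 = 93
Difference = 93 - 66 = 27
= 27 semitones


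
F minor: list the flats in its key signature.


Flat minor keys: A(0), D(1), G(2), C(3), F(4), Bb(5), Eb(6), Ab(7)
F minor has 4 flats
Order of flats: Bb Eb Ab Db Gb Cb Fb → first 4: Bb, Eb, Ab, Db
= Bb, Eb, Ab, Db
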